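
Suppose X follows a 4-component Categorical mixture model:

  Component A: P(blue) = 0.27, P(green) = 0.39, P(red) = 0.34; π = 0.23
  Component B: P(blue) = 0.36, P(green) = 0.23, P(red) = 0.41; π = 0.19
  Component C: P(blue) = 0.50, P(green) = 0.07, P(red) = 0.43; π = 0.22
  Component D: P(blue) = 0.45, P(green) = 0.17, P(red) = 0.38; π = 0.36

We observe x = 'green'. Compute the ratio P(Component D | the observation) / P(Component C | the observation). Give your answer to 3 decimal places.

3.974

The posterior odds equal the prior odds times the likelihood ratio: (P(Z=i)/P(Z=j))·(f_i(x)/f_j(x)).
Evaluate each component's likelihood at the observed value:
  f_A = 0.39
  f_B = 0.23
  f_C = 0.07
  f_D = 0.17
Posterior odds = (P(Z=D)·f_D) / (P(Z=C)·f_C) = (0.36·0.17) / (0.22·0.07) = 0.0612 / 0.0154 ≈ 3.974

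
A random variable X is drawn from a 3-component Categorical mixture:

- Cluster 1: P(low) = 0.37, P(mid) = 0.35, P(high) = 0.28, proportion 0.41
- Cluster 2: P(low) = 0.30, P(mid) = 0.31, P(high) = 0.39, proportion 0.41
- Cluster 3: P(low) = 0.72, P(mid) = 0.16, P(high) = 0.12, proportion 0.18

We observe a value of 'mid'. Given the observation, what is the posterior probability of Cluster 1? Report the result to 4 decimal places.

Apply Bayes' rule: the posterior for each component is proportional to its prior times its likelihood at x.
Evaluate each component's likelihood at the observed value:
  f_1 = P(mid | comp) = 0.35
  f_2 = P(mid | comp) = 0.31
  f_3 = P(mid | comp) = 0.16
Multiply by the mixture weights:
  w_1·f_1 = 0.41 × 0.35 = 0.1435
  w_2·f_2 = 0.41 × 0.31 = 0.1271
  w_3·f_3 = 0.18 × 0.16 = 0.0288
Denominator: 0.1435 + 0.1271 + 0.0288 = 0.2994
P(Cluster 1 | x) ≈ 0.4793

0.4793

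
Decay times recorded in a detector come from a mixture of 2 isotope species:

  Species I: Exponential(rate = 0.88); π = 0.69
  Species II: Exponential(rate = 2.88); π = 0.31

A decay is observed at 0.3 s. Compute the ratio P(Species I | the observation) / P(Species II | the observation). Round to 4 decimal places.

Since P(k|x) ∝ P(Z=k) f_k(x), the posterior odds are P(Z=i) f_i(x) / (P(Z=j) f_j(x)).
Exponential densities:
  f_I = 0.675817
  f_II = 1.21384
Posterior odds = (P(Z=I)·f_I) / (P(Z=II)·f_II) = (0.69·0.675817) / (0.31·1.21384) = 0.466314 / 0.376291 ≈ 1.2392

1.2392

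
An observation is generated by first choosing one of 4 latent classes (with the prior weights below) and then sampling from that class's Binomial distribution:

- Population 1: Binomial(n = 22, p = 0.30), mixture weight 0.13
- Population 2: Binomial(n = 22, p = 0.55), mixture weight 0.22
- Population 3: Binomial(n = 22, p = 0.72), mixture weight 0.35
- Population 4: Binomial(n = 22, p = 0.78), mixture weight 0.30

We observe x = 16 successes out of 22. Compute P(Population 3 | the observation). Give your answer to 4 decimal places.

By Bayes' theorem, P(k | x) = w_k f_k(x) / Σ_j w_j f_j(x).
Evaluate each component's likelihood at the observed value:
  f_1 = C(22,16)·0.30^16·0.70^6 = 74613·4.30467e-09·0.117649 = 3.7787e-05
  f_2 = C(22,16)·0.55^16·0.45^6 = 74613·7.01137e-05·0.00830377 = 0.0434403
  f_3 = C(22,16)·0.72^16·0.28^6 = 74613·0.00521579·0.00048189 = 0.187535
  f_4 = C(22,16)·0.78^16·0.22^6 = 74613·0.0187721·0.00011338 = 0.158805
Prior × likelihood for each component:
  w_1·f_1 = 0.13 × 3.7787e-05 = 4.91231e-06
  w_2·f_2 = 0.22 × 0.0434403 = 0.00955686
  w_3·f_3 = 0.35 × 0.187535 = 0.0656373
  w_4·f_4 = 0.30 × 0.158805 = 0.0476415
Normaliser: 4.91231e-06 + 0.00955686 + 0.0656373 + 0.0476415 = 0.122841
So the posterior for Population 3 is 0.0656373 / 0.122841 ≈ 0.5343.

0.5343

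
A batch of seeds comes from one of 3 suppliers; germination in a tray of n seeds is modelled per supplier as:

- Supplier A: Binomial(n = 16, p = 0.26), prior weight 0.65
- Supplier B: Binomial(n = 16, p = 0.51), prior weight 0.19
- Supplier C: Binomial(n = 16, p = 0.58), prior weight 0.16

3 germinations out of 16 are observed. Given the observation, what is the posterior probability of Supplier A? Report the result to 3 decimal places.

Posterior ∝ prior × likelihood, so P(k | x) ∝ π_k f_k(x); normalise over all components.
Evaluate each component's likelihood at the observed value:
  f_A = 0.19639
  f_B = 0.00697345
  f_C = 0.00138265
Prior × likelihood for each component:
  π_A·f_A = 0.65 × 0.19639 = 0.127654
  π_B·f_B = 0.19 × 0.00697345 = 0.00132496
  π_C·f_C = 0.16 × 0.00138265 = 0.000221224
Sum: 0.127654 + 0.00132496 + 0.000221224 = 0.1292
So the posterior for Supplier A is 0.127654 / 0.1292 ≈ 0.988.

0.988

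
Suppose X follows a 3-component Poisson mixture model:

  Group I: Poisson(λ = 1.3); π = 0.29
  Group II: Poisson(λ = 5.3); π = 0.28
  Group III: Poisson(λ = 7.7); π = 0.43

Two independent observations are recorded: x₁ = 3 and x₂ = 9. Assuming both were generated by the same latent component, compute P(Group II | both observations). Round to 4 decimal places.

P(component k | x) = w_k·f_k(x) / marginal(x), where marginal(x) = Σ_j w_j·f_j(x).
Since both observations come from the same component, the likelihood for component k is f_k(x₁)·f_k(x₂).
  p_I = [e^(−1.3)·1.3^3/3! = 0.0997921] × [7.96424e-06] = 7.94768e-07
  p_II = [e^(−5.3)·5.3^3/3! = 0.123856] × [0.0453899] = 0.00562179
  p_III = [e^(−7.7)·7.7^3/3! = 0.0344551] × [0.118737] = 0.00409109
Unnormalised posteriors:
  w_I·p_I = 0.29 × 7.94768e-07 = 2.30483e-07
  w_II·p_II = 0.28 × 0.00562179 = 0.0015741
  w_III·p_III = 0.43 × 0.00409109 = 0.00175917
Normaliser: 2.30483e-07 + 0.0015741 + 0.00175917 = 0.0033335
P(Group II | x) ≈ 0.4722

0.4722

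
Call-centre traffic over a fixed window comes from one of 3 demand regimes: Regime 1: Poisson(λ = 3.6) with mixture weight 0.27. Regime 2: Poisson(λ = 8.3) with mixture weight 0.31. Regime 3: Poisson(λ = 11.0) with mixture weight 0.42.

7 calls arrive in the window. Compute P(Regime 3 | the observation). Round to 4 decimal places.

By Bayes' theorem, P(k | x) = π_k f_k(x) / Σ_j π_j f_j(x).
Poisson probabilities:
  L_1 = 0.0424841
  L_2 = 0.133805
  L_3 = 0.0645772
Unnormalised posteriors:
  π_1·L_1 = 0.27 × 0.0424841 = 0.0114707
  π_2·L_2 = 0.31 × 0.133805 = 0.0414795
  π_3·L_3 = 0.42 × 0.0645772 = 0.0271224
Evidence: 0.0114707 + 0.0414795 + 0.0271224 = 0.0800726
So the posterior for Regime 3 is 0.0271224 / 0.0800726 ≈ 0.3387.

0.3387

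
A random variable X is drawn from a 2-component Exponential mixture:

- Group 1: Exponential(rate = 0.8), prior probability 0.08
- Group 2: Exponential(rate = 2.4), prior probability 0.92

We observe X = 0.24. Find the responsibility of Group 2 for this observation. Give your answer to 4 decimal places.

0.9592

Apply Bayes' rule: the posterior for each component is proportional to its prior times its likelihood at x.
Component likelihoods at x = 0.24:
  L_1 = 0.660245
  L_2 = 1.34914
Unnormalised posteriors:
  π_1·L_1 = 0.08 × 0.660245 = 0.0528196
  π_2·L_2 = 0.92 × 1.34914 = 1.24121
Normaliser: 0.0528196 + 1.24121 = 1.29403
P(Group 2 | the observation) = 1.24121 / 1.29403 ≈ 0.9592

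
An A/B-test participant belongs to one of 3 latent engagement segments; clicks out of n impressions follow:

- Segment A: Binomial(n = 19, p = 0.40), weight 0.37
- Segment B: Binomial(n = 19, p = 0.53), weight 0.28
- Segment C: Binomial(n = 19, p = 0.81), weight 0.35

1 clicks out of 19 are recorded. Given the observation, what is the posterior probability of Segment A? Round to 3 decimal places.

0.988

Apply Bayes' rule: the posterior for each component is proportional to its prior times its likelihood at x.
Evaluate each component's likelihood at the observed value:
  p_A = C(19,1)·0.40^1·0.60^18 = 19·0.4·0.00010156 = 0.000771856
  p_B = C(19,1)·0.53^1·0.47^18 = 19·0.53·1.25245e-06 = 1.26122e-05
  p_C = C(19,1)·0.81^1·0.19^18 = 19·0.81·1.04127e-13 = 1.60252e-12
Multiply by the mixture weights:
  P(Z=A)·p_A = 0.37 × 0.000771856 = 0.000285587
  P(Z=B)·p_B = 0.28 × 1.26122e-05 = 3.53142e-06
  P(Z=C)·p_C = 0.35 × 1.60252e-12 = 5.60882e-13
Normaliser: 0.000285587 + 3.53142e-06 + 5.60882e-13 = 0.000289118
So the posterior for Segment A is 0.000285587 / 0.000289118 ≈ 0.988.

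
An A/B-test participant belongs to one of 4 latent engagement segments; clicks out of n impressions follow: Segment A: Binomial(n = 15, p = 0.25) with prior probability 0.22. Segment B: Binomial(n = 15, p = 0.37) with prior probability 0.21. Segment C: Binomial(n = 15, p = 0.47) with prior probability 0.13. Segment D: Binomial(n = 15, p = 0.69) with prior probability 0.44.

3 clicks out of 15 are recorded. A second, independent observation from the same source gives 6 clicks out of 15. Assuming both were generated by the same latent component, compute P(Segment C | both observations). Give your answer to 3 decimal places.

By Bayes' theorem, P(k | x) = π_k f_k(x) / Σ_j π_j f_j(x).
Since both observations come from the same component, the likelihood for component k is f_k(x₁)·f_k(x₂).
  p_A = [C(15,3)·0.25^3·0.75^12 = 455·0.015625·0.0316764 = 0.225199] × [0.0917478] = 0.0206615
  p_B = [C(15,3)·0.37^3·0.63^12 = 455·0.050653·0.00390919 = 0.0900955] × [0.200761] = 0.0180877
  p_C = [C(15,3)·0.47^3·0.53^12 = 455·0.103823·0.000491259 = 0.0232068] × [0.178022] = 0.00413133
  p_D = [C(15,3)·0.69^3·0.31^12 = 455·0.328509·7.87663e-07 = 0.000117733] × [0.0142808] = 1.68133e-06
Multiply by the mixture weights:
  π_A·p_A = 0.22 × 0.0206615 = 0.00454553
  π_B·p_B = 0.21 × 0.0180877 = 0.00379841
  π_C·p_C = 0.13 × 0.00413133 = 0.000537072
  π_D·p_D = 0.44 × 1.68133e-06 = 7.39785e-07
Evidence: 0.00454553 + 0.00379841 + 0.000537072 + 7.39785e-07 = 0.00888175
P(Segment C | data) = 0.000537072 / 0.00888175 ≈ 0.060

0.060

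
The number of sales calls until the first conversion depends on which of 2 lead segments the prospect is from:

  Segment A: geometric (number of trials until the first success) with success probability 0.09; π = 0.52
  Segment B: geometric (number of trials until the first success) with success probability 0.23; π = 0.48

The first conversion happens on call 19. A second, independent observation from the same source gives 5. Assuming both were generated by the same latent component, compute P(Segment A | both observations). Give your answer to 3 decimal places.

P(component k | x) = w_k·f_k(x) / marginal(x), where marginal(x) = Σ_j w_j·f_j(x).
Since both observations come from the same component, the likelihood for component k is f_k(x₁)·f_k(x₂).
  p_A = [0.0164812] × [0.0617175] = 0.00101717
  p_B = [0.00208238] × [0.080852] = 0.000168365
Weight by the priors:
  w_A·p_A = 0.52 × 0.00101717 = 0.000528931
  w_B·p_B = 0.48 × 0.000168365 = 8.08152e-05
Normaliser: 0.000528931 + 8.08152e-05 = 0.000609746
Responsibility of Segment A: 0.000528931 / 0.000609746 ≈ 0.867

0.867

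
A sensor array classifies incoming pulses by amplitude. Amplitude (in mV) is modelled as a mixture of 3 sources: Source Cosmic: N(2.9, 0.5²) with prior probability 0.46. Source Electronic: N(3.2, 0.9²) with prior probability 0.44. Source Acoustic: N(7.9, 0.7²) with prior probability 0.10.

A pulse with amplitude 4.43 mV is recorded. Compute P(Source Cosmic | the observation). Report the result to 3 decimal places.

0.042

By Bayes' theorem, P(k | x) = P(Z=k) f_k(x) / Σ_j P(Z=j) f_j(x).
Evaluate each component's likelihood at the observed value:
  p_Cosmic = 0.00739027
  p_Electronic = 0.174215
  p_Acoustic = 2.62903e-06
Weight by the priors:
  P(Z=Cosmic)·p_Cosmic = 0.46 × 0.00739027 = 0.00339952
  P(Z=Electronic)·p_Electronic = 0.44 × 0.174215 = 0.0766545
  P(Z=Acoustic)·p_Acoustic = 0.10 × 2.62903e-06 = 2.62903e-07
Denominator: 0.00339952 + 0.0766545 + 2.62903e-07 = 0.0800542
P(Source Cosmic | x) = 0.00339952 / 0.0800542 ≈ 0.042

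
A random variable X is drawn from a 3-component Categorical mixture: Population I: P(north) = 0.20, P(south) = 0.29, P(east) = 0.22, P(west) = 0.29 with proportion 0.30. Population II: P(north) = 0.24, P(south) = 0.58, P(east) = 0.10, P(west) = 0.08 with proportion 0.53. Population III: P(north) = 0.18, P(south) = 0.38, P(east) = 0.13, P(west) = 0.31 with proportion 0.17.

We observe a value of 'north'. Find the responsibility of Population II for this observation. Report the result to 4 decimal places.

Posterior ∝ prior × likelihood, so P(k | x) ∝ π_k f_k(x); normalise over all components.
Categorical probabilities:
  L_I = 0.2
  L_II = 0.24
  L_III = 0.18
Multiply by the mixture weights:
  π_I·L_I = 0.30 × 0.2 = 0.06
  π_II·L_II = 0.53 × 0.24 = 0.1272
  π_III·L_III = 0.17 × 0.18 = 0.0306
Marginal: 0.06 + 0.1272 + 0.0306 = 0.2178
So the posterior for Population II is 0.1272 / 0.2178 ≈ 0.5840.

0.5840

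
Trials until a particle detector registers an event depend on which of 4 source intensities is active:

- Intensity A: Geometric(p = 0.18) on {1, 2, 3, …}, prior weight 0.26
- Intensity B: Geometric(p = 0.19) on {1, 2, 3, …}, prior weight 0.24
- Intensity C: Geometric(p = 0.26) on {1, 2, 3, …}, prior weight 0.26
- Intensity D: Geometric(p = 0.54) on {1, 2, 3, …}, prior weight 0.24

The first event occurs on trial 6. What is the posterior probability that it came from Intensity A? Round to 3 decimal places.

P(component k | x) = π_k·f_k(x) / marginal(x), where marginal(x) = Σ_j π_j·f_j(x).
Geometric probabilities:
  f_A = 0.0667332
  f_B = 0.0662489
  f_C = 0.0576942
  f_D = 0.011122
Multiply by the mixture weights:
  π_A·f_A = 0.26 × 0.0667332 = 0.0173506
  π_B·f_B = 0.24 × 0.0662489 = 0.0158997
  π_C·f_C = 0.26 × 0.0576942 = 0.0150005
  π_D·f_D = 0.24 × 0.011122 = 0.00266928
Marginal: 0.0173506 + 0.0158997 + 0.0150005 + 0.00266928 = 0.0509201
P(Intensity A | x) ≈ 0.341

0.341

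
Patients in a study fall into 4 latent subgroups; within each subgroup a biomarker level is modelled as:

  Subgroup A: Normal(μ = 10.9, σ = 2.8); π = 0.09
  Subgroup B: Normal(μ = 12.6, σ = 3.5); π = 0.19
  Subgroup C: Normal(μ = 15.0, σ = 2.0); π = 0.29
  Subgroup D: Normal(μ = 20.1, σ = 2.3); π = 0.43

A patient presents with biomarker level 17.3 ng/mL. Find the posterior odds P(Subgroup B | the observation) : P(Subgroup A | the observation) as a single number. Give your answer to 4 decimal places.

9.3435

Only the two components matter; the odds are (π_i f_i(x)) / (π_j f_j(x)).
Component likelihoods at x = 17.3 ng/mL:
  f_A = 0.0104537
  f_B = 0.0462666
  f_C = 0.102968
  f_D = 0.0826725
0.00879066 / 0.00094083 ≈ 9.3435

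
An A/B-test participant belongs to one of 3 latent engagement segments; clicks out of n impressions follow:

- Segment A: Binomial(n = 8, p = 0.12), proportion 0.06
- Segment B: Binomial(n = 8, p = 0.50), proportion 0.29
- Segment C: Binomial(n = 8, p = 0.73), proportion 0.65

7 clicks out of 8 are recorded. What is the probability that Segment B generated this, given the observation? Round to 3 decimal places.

Posterior ∝ prior × likelihood, so P(k | x) ∝ π_k f_k(x); normalise over all components.
Component likelihoods at x = 7 clicks out of 8:
  f_A = C(8,7)·0.12^7·0.88^1 = 8·3.58318e-07·0.88 = 2.52256e-06
  f_B = C(8,7)·0.50^7·0.50^1 = 8·0.0078125·0.5 = 0.03125
  f_C = C(8,7)·0.73^7·0.27^1 = 8·0.110474·0.27 = 0.238624
Weight by the priors:
  π_A·f_A = 0.06 × 2.52256e-06 = 1.51354e-07
  π_B·f_B = 0.29 × 0.03125 = 0.0090625
  π_C·f_C = 0.65 × 0.238624 = 0.155105
Marginal: 1.51354e-07 + 0.0090625 + 0.155105 = 0.164168
Responsibility of Segment B: 0.0090625 / 0.164168 ≈ 0.055

0.055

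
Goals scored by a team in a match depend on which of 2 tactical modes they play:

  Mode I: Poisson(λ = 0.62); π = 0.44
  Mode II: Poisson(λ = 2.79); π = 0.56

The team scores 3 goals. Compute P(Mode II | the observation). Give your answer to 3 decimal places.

0.930

P(component k | x) = π_k·f_k(x) / marginal(x), where marginal(x) = Σ_j π_j·f_j(x).
Evaluate each component's likelihood at the observed value:
  p_I = e^(−0.62)·0.62^3/3! = 0.0213679
  p_II = e^(−2.79)·2.79^3/3! = 0.222321
Unnormalised posteriors:
  π_I·p_I = 0.44 × 0.0213679 = 0.00940186
  π_II·p_II = 0.56 × 0.222321 = 0.1245
Evidence: 0.00940186 + 0.1245 = 0.133901
P(Mode II | 3 goals) ≈ 0.930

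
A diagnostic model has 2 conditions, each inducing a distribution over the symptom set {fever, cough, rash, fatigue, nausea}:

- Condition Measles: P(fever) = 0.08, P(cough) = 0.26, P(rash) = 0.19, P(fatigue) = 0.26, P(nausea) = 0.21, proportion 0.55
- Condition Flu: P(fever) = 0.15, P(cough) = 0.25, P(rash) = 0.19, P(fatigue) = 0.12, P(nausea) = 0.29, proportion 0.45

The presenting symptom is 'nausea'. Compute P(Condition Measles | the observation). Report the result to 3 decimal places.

Posterior ∝ prior × likelihood, so P(k | x) ∝ π_k f_k(x); normalise over all components.
Categorical probabilities:
  p_Measles = 0.21
  p_Flu = 0.29
Unnormalised posteriors:
  π_Measles·p_Measles = 0.55 × 0.21 = 0.1155
  π_Flu·p_Flu = 0.45 × 0.29 = 0.1305
Normaliser: 0.1155 + 0.1305 = 0.246
So the posterior for Condition Measles is 0.1155 / 0.246 ≈ 0.470.

0.470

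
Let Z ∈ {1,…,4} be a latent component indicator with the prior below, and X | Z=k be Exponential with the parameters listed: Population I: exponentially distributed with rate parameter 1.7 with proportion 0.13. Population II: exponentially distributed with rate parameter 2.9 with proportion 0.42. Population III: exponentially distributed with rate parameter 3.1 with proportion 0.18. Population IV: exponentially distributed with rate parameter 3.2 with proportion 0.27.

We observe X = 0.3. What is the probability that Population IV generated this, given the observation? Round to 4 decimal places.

The responsibility of component k is π_k f_k(x) divided by Σ_j π_j f_j(x).
Evaluate each component's likelihood at the observed value:
  p_I = 1.7·e^(−1.7·0.3) = 1.7·e^(−0.5100) = 1.02084
  p_II = 2.9·e^(−2.9·0.3) = 2.9·e^(−0.8700) = 1.21496
  p_III = 3.1·e^(−3.1·0.3) = 3.1·e^(−0.9300) = 1.22312
  p_IV = 3.2·e^(−3.2·0.3) = 3.2·e^(−0.9600) = 1.22526
Multiply by the mixture weights:
  π_I·p_I = 0.13 × 1.02084 = 0.13271
  π_II·p_II = 0.42 × 1.21496 = 0.510283
  π_III·p_III = 0.18 × 1.22312 = 0.220161
  π_IV·p_IV = 0.27 × 1.22526 = 0.330819
Denominator: 0.13271 + 0.510283 + 0.220161 + 0.330819 = 1.19397
P(Population IV | 0.3) = 0.330819 / 1.19397 ≈ 0.2771

0.2771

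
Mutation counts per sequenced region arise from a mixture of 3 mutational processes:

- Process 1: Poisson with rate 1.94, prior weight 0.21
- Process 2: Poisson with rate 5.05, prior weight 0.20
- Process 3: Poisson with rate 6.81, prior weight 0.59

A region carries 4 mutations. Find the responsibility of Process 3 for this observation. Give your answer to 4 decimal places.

0.5260

Posterior ∝ prior × likelihood, so P(k | x) ∝ P(Z=k) f_k(x); normalise over all components.
Component likelihoods at x = 4 mutations:
  L_1 = e^(−1.94)·1.94^4/4! = 0.0848134
  L_2 = e^(−5.05)·5.05^4/4! = 0.173687
  L_3 = e^(−6.81)·6.81^4/4! = 0.098817
Multiply by the mixture weights:
  P(Z=1)·L_1 = 0.21 × 0.0848134 = 0.0178108
  P(Z=2)·L_2 = 0.20 × 0.173687 = 0.0347374
  P(Z=3)·L_3 = 0.59 × 0.098817 = 0.058302
Evidence: 0.0178108 + 0.0347374 + 0.058302 = 0.11085
So the posterior for Process 3 is 0.058302 / 0.11085 ≈ 0.5260.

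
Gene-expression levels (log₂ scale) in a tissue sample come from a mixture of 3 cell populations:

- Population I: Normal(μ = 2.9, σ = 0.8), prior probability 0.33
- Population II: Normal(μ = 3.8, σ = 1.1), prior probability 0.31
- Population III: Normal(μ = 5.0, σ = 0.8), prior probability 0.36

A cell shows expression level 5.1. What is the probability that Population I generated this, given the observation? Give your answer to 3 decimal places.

0.016

The responsibility of component k is P(Z=k) f_k(x) divided by Σ_j P(Z=j) f_j(x).
Normal densities:
  f_I = 0.011367
  f_II = 0.180397
  f_III = 0.494797
Prior × likelihood for each component:
  P(Z=I)·f_I = 0.33 × 0.011367 = 0.00375109
  P(Z=II)·f_II = 0.31 × 0.180397 = 0.055923
  P(Z=III)·f_III = 0.36 × 0.494797 = 0.178127
Denominator: 0.00375109 + 0.055923 + 0.178127 = 0.237801
So the posterior for Population I is 0.00375109 / 0.237801 ≈ 0.016.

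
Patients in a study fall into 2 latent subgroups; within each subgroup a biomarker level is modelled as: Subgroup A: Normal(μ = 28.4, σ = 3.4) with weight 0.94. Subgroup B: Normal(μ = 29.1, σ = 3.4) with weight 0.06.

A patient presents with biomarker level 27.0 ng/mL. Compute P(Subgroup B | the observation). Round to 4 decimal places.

The responsibility of component k is P(Z=k) f_k(x) divided by Σ_j P(Z=j) f_j(x).
Component likelihoods at x = 27.0 ng/mL:
  f_A = (1/(3.4·√(2π)))·exp(−(27.0−28.4)²/(2·3.4²)) = 0.117336·exp(-0.08478) = 0.107799
  f_B = (1/(3.4·√(2π)))·exp(−(27.0−29.1)²/(2·3.4²)) = 0.117336·exp(-0.19074) = 0.0969599
Unnormalised posteriors:
  P(Z=A)·f_A = 0.94 × 0.107799 = 0.101331
  P(Z=B)·f_B = 0.06 × 0.0969599 = 0.00581759
Denominator: 0.101331 + 0.00581759 = 0.107148
P(Subgroup B | x) ≈ 0.0543

0.0543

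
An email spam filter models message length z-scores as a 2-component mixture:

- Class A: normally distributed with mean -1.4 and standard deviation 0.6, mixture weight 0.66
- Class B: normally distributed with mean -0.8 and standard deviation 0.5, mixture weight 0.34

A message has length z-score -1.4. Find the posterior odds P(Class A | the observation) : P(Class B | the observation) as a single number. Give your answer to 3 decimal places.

3.323

The posterior odds equal the prior odds times the likelihood ratio: (w_i/w_j)·(f_i(x)/f_j(x)).
Normal densities:
  p_A = (1/(0.6·√(2π)))·exp(−(-1.4−-1.4)²/(2·0.6²)) = 0.664904·exp(-0.00000) = 0.664904
  p_B = (1/(0.5·√(2π)))·exp(−(-1.4−-0.8)²/(2·0.5²)) = 0.797885·exp(-0.72000) = 0.388372
0.438837 / 0.132047 ≈ 3.323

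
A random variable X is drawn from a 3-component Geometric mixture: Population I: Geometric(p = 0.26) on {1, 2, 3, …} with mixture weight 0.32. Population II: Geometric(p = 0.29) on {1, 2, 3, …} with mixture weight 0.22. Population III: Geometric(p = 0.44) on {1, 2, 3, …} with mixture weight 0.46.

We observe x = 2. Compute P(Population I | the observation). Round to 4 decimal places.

0.2796

Apply Bayes' rule: the posterior for each component is proportional to its prior times its likelihood at x.
Geometric probabilities:
  L_I = 0.26·(1−0.26)^1 = 0.26·0.74 = 0.1924
  L_II = 0.29·(1−0.29)^1 = 0.29·0.71 = 0.2059
  L_III = 0.44·(1−0.44)^1 = 0.44·0.56 = 0.2464
Weight by the priors:
  π_I·L_I = 0.32 × 0.1924 = 0.061568
  π_II·L_II = 0.22 × 0.2059 = 0.045298
  π_III·L_III = 0.46 × 0.2464 = 0.113344
Normaliser: 0.061568 + 0.045298 + 0.113344 = 0.22021
So the posterior for Population I is 0.061568 / 0.22021 ≈ 0.2796.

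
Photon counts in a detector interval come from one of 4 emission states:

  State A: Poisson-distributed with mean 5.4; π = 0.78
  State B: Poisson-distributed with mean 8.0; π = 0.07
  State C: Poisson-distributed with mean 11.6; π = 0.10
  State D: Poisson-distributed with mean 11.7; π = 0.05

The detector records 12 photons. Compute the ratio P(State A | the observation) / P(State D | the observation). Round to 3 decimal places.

Since P(k|x) ∝ P(Z=k) f_k(x), the posterior odds are P(Z=i) f_i(x) / (P(Z=j) f_j(x)).
Evaluate each component's likelihood at the observed value:
  f_A = 0.00579693
  f_B = 0.0481268
  f_C = 0.113591
  f_D = 0.113933
0.0045216 / 0.00569663 ≈ 0.794

0.794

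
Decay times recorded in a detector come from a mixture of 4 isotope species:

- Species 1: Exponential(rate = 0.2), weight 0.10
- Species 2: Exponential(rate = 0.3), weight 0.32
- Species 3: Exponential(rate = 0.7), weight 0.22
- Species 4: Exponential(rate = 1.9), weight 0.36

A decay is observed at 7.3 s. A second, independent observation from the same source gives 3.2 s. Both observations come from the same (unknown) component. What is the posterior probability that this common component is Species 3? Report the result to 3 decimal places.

By Bayes' theorem, P(k | x) = P(Z=k) f_k(x) / Σ_j P(Z=j) f_j(x).
Since both observations come from the same component, the likelihood for component k is f_k(x₁)·f_k(x₂).
  L_1 = [0.2·e^(−0.2·7.3) = 0.2·e^(−1.4600) = 0.0464473] × [0.105458] = 0.00489826
  L_2 = [0.3·e^(−0.3·7.3) = 0.3·e^(−2.1900) = 0.033575] × [0.114868] = 0.00385669
  L_3 = [0.7·e^(−0.7·7.3) = 0.7·e^(−5.1100) = 0.00422526] × [0.074521] = 0.00031487
  L_4 = [1.9·e^(−1.9·7.3) = 1.9·e^(−13.8700) = 1.79924e-06] × [0.00434754] = 7.82226e-09
Prior × likelihood for each component:
  P(Z=1)·L_1 = 0.10 × 0.00489826 = 0.000489826
  P(Z=2)·L_2 = 0.32 × 0.00385669 = 0.00123414
  P(Z=3)·L_3 = 0.22 × 0.00031487 = 6.92715e-05
  P(Z=4)·L_4 = 0.36 × 7.82226e-09 = 2.81601e-09
Evidence: 0.000489826 + 0.00123414 + 6.92715e-05 + 2.81601e-09 = 0.00179324
P(Species 3 | x₁, x₂) ≈ 0.039

0.039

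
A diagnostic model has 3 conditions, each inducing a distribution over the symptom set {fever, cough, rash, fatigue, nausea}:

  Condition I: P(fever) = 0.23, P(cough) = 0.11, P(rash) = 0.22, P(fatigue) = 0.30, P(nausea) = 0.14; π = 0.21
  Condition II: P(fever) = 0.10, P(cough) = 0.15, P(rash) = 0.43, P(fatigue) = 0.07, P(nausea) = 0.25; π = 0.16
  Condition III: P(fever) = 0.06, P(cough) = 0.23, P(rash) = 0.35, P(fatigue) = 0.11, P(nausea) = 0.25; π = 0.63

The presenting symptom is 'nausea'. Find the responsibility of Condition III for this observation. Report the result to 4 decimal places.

Apply Bayes' rule: the posterior for each component is proportional to its prior times its likelihood at x.
Evaluate each component's likelihood at the observed value:
  f_I = 0.14
  f_II = 0.25
  f_III = 0.25
Weight by the priors:
  w_I·f_I = 0.21 × 0.14 = 0.0294
  w_II·f_II = 0.16 × 0.25 = 0.04
  w_III·f_III = 0.63 × 0.25 = 0.1575
Evidence: 0.0294 + 0.04 + 0.1575 = 0.2269
P(Condition III | data) = 0.1575 / 0.2269 ≈ 0.6941

0.6941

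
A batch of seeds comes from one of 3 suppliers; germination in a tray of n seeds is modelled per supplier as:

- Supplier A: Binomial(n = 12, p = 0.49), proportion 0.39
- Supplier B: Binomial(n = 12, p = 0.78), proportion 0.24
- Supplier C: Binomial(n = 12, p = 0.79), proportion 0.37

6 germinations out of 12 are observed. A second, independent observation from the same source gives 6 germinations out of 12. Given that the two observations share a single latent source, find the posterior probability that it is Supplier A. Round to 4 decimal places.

0.9865

By Bayes' theorem, P(k | x) = π_k f_k(x) / Σ_j π_j f_j(x).
Since both observations come from the same component, the likelihood for component k is f_k(x₁)·f_k(x₂).
  p_A = [C(12,6)·0.49^6·0.51^6 = 924·0.0138413·0.0175963 = 0.225045] × [0.225045] = 0.0506453
  p_B = [C(12,6)·0.78^6·0.22^6 = 924·0.2252·0.00011338 = 0.0235926] × [0.0235926] = 0.00055661
  p_C = [C(12,6)·0.79^6·0.21^6 = 924·0.243087·8.57661e-05 = 0.0192642] × [0.0192642] = 0.000371108
Prior × likelihood for each component:
  π_A·p_A = 0.39 × 0.0506453 = 0.0197517
  π_B·p_B = 0.24 × 0.00055661 = 0.000133587
  π_C·p_C = 0.37 × 0.000371108 = 0.00013731
Sum: 0.0197517 + 0.000133587 + 0.00013731 = 0.0200226
P(Supplier A | x) ≈ 0.9865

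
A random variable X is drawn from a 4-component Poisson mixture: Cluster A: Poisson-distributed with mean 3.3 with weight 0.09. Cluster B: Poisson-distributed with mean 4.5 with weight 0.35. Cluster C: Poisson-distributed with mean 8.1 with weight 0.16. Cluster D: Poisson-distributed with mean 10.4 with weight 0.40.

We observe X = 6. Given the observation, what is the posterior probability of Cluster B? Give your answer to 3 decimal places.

P(component k | x) = π_k·f_k(x) / marginal(x), where marginal(x) = Σ_j π_j·f_j(x).
Component likelihoods at x = 6:
  L_A = 0.0661575
  L_B = 0.12812
  L_C = 0.119067
  L_D = 0.0534817
Weight by the priors:
  π_A·L_A = 0.09 × 0.0661575 = 0.00595418
  π_B·L_B = 0.35 × 0.12812 = 0.0448421
  π_C·L_C = 0.16 × 0.119067 = 0.0190508
  π_D·L_D = 0.40 × 0.0534817 = 0.0213927
Evidence: 0.00595418 + 0.0448421 + 0.0190508 + 0.0213927 = 0.0912397
P(Cluster B | 6) = 0.0448421 / 0.0912397 ≈ 0.491

0.491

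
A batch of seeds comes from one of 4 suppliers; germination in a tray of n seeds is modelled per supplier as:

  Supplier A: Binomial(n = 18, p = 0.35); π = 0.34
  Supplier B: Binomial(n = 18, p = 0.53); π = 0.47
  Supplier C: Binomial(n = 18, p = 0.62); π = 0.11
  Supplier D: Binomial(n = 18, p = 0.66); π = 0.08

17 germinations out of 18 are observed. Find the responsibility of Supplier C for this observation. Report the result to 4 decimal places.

Apply Bayes' rule: the posterior for each component is proportional to its prior times its likelihood at x.
Evaluate each component's likelihood at the observed value:
  L_A = C(18,17)·0.35^17·0.65^1 = 18·1.77483e-08·0.65 = 2.07655e-07
  L_B = C(18,17)·0.53^17·0.47^1 = 18·2.05442e-05·0.47 = 0.000173804
  L_C = C(18,17)·0.62^17·0.38^1 = 18·0.000295569·0.38 = 0.00202169
  L_D = C(18,17)·0.66^17·0.34^1 = 18·0.000855553·0.34 = 0.00523598
Prior × likelihood for each component:
  π_A·L_A = 0.34 × 2.07655e-07 = 7.06027e-08
  π_B·L_B = 0.47 × 0.000173804 = 8.1688e-05
  π_C·L_C = 0.11 × 0.00202169 = 0.000222386
  π_D·L_D = 0.08 × 0.00523598 = 0.000418879
Evidence: 7.06027e-08 + 8.1688e-05 + 0.000222386 + 0.000418879 = 0.000723023
P(Supplier C | 17 germinations out of 18) = 0.000222386 / 0.000723023 ≈ 0.3076

0.3076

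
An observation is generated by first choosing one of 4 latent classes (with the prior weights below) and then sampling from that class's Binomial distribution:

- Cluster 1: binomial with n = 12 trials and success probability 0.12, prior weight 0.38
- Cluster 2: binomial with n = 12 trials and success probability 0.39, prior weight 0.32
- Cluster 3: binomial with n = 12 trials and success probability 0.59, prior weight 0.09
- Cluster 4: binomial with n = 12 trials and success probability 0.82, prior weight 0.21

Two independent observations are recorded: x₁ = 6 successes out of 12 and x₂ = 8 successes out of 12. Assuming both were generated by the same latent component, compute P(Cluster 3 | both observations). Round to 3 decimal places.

0.611

The responsibility of component k is π_k f_k(x) divided by Σ_j π_j f_j(x).
Since both observations come from the same component, the likelihood for component k is f_k(x₁)·f_k(x₂).
  L_1 = [0.00128131] × [1.2764e-05] = 1.63547e-08
  L_2 = [0.167509] × [0.036681] = 0.00614441
  L_3 = [0.185134] × [0.205379] = 0.0380228
  L_4 = [0.00955411] × [0.10622] = 0.00101484
Prior × likelihood for each component:
  π_1·L_1 = 0.38 × 1.63547e-08 = 6.21477e-09
  π_2·L_2 = 0.32 × 0.00614441 = 0.00196621
  π_3·L_3 = 0.09 × 0.0380228 = 0.00342205
  π_4·L_4 = 0.21 × 0.00101484 = 0.000213116
Normaliser: 6.21477e-09 + 0.00196621 + 0.00342205 + 0.000213116 = 0.00560138
P(Cluster 3 | data) ≈ 0.611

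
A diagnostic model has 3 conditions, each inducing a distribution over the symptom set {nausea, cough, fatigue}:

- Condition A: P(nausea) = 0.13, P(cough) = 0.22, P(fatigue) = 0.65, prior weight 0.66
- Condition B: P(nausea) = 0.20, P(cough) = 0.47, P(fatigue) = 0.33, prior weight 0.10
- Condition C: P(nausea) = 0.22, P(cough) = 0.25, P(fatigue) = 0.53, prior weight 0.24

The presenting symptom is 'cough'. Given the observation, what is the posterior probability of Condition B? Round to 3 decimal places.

0.186

Apply Bayes' rule: the posterior for each component is proportional to its prior times its likelihood at x.
Component likelihoods at x = 'cough':
  f_A = P(cough | comp) = 0.22
  f_B = P(cough | comp) = 0.47
  f_C = P(cough | comp) = 0.25
Unnormalised posteriors:
  π_A·f_A = 0.66 × 0.22 = 0.1452
  π_B·f_B = 0.10 × 0.47 = 0.047
  π_C·f_C = 0.24 × 0.25 = 0.06
Marginal: 0.1452 + 0.047 + 0.06 = 0.2522
Responsibility of Condition B: 0.047 / 0.2522 ≈ 0.186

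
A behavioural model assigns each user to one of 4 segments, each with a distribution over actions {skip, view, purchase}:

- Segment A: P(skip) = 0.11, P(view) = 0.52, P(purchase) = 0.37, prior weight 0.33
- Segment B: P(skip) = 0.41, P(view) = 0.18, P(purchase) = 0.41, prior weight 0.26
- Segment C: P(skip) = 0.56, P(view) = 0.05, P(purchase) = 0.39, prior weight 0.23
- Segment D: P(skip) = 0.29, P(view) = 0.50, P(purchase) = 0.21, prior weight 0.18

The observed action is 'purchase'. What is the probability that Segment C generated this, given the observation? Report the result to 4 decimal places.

0.2518

By Bayes' theorem, P(k | x) = π_k f_k(x) / Σ_j π_j f_j(x).
Categorical probabilities:
  L_A = P(purchase | comp) = 0.37
  L_B = P(purchase | comp) = 0.41
  L_C = P(purchase | comp) = 0.39
  L_D = P(purchase | comp) = 0.21
Weight by the priors:
  π_A·L_A = 0.33 × 0.37 = 0.1221
  π_B·L_B = 0.26 × 0.41 = 0.1066
  π_C·L_C = 0.23 × 0.39 = 0.0897
  π_D·L_D = 0.18 × 0.21 = 0.0378
Marginal: 0.1221 + 0.1066 + 0.0897 + 0.0378 = 0.3562
So the posterior for Segment C is 0.0897 / 0.3562 ≈ 0.2518.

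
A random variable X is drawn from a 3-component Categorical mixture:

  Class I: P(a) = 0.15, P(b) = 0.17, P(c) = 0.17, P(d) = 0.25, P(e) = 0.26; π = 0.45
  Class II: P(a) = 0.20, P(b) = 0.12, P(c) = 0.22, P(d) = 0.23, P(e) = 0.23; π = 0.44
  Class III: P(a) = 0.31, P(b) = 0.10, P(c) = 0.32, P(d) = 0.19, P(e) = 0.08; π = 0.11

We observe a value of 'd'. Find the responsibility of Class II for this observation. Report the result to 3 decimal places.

By Bayes' theorem, P(k | x) = π_k f_k(x) / Σ_j π_j f_j(x).
Evaluate each component's likelihood at the observed value:
  L_I = P(d | comp) = 0.25
  L_II = P(d | comp) = 0.23
  L_III = P(d | comp) = 0.19
Prior × likelihood for each component:
  π_I·L_I = 0.45 × 0.25 = 0.1125
  π_II·L_II = 0.44 × 0.23 = 0.1012
  π_III·L_III = 0.11 × 0.19 = 0.0209
Evidence: 0.1125 + 0.1012 + 0.0209 = 0.2346
Responsibility of Class II: 0.1012 / 0.2346 ≈ 0.431

0.431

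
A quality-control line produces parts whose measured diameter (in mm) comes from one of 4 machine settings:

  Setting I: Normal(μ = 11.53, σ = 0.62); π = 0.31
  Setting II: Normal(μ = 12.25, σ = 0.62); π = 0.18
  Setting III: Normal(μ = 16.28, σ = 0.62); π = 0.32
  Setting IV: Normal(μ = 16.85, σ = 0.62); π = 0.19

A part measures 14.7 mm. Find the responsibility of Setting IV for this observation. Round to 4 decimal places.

Posterior ∝ prior × likelihood, so P(k | x) ∝ P(Z=k) f_k(x); normalise over all components.
Evaluate each component's likelihood at the observed value:
  p_I = (1/(0.62·√(2π)))·exp(−(14.7−11.53)²/(2·0.62²)) = 0.643455·exp(-13.07089) = 1.35489e-06
  p_II = (1/(0.62·√(2π)))·exp(−(14.7−12.25)²/(2·0.62²)) = 0.643455·exp(-7.80762) = 0.000261644
  p_III = (1/(0.62·√(2π)))·exp(−(14.7−16.28)²/(2·0.62²)) = 0.643455·exp(-3.24714) = 0.025021
  p_IV = (1/(0.62·√(2π)))·exp(−(14.7−16.85)²/(2·0.62²)) = 0.643455·exp(-6.01262) = 0.00157497
Unnormalised posteriors:
  P(Z=I)·p_I = 0.31 × 1.35489e-06 = 4.20015e-07
  P(Z=II)·p_II = 0.18 × 0.000261644 = 4.7096e-05
  P(Z=III)·p_III = 0.32 × 0.025021 = 0.00800671
  P(Z=IV)·p_IV = 0.19 × 0.00157497 = 0.000299244
Marginal: 4.20015e-07 + 4.7096e-05 + 0.00800671 + 0.000299244 = 0.00835347
So the posterior for Setting IV is 0.000299244 / 0.00835347 ≈ 0.0358.

0.0358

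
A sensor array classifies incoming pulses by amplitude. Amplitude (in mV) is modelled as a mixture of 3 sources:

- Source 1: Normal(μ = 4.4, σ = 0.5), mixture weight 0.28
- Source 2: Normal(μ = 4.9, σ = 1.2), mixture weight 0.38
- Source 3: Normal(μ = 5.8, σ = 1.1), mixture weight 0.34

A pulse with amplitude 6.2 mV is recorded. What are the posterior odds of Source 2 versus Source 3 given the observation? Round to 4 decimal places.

Only the two components matter; the odds are (P(Z=i) f_i(x)) / (P(Z=j) f_j(x)).
Normal densities:
  p_1 = 0.0012238
  p_2 = 0.184877
  p_3 = 0.339472
Posterior odds = (P(Z=2)·p_2) / (P(Z=3)·p_3) = (0.38·0.184877) / (0.34·0.339472) = 0.0702532 / 0.11542 ≈ 0.6087

0.6087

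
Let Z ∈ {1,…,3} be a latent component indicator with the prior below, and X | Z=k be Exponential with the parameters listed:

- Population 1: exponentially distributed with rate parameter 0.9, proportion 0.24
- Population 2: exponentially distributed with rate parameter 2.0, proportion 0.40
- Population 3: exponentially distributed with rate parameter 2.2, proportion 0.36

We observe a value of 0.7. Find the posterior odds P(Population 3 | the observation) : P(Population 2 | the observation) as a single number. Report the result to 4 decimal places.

0.8607

Posterior odds = (π_i f_i(x)) / (π_j f_j(x)); the normalising sum cancels.
Component likelihoods at x = 0.7:
  L_1 = 0.479333
  L_2 = 0.493194
  L_3 = 0.471638
0.16979 / 0.197278 ≈ 0.8607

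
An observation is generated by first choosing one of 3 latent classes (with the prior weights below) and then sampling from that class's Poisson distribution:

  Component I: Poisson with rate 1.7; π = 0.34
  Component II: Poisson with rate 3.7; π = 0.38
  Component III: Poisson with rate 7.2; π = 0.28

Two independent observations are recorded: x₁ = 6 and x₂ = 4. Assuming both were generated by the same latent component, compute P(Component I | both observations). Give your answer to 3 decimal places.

0.013

Apply Bayes' rule: the posterior for each component is proportional to its prior times its likelihood at x.
Since both observations come from the same component, the likelihood for component k is f_k(x₁)·f_k(x₂).
  L_I = [e^(−1.7)·1.7^6/6! = 0.00612436] × [0.0635746] = 0.000389354
  L_II = [e^(−3.7)·3.7^6/6! = 0.0881025] × [0.193066] = 0.0170096
  L_III = [e^(−7.2)·7.2^6/6! = 0.144458] × [0.0835985] = 0.0120765
Unnormalised posteriors:
  w_I·L_I = 0.34 × 0.000389354 = 0.00013238
  w_II·L_II = 0.38 × 0.0170096 = 0.00646365
  w_III·L_III = 0.28 × 0.0120765 = 0.00338142
Marginal: 0.00013238 + 0.00646365 + 0.00338142 = 0.00997745
P(Component I | x) = 0.00013238 / 0.00997745 ≈ 0.013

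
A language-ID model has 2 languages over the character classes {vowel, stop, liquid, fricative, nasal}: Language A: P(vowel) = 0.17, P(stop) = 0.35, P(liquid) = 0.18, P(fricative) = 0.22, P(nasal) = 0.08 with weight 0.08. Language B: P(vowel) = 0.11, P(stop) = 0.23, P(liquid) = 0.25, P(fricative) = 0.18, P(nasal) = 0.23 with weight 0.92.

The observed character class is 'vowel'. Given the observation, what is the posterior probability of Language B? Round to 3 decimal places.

0.882

Apply Bayes' rule: the posterior for each component is proportional to its prior times its likelihood at x.
Categorical probabilities:
  p_A = P(vowel | comp) = 0.17
  p_B = P(vowel | comp) = 0.11
Weight by the priors:
  w_A·p_A = 0.08 × 0.17 = 0.0136
  w_B·p_B = 0.92 × 0.11 = 0.1012
Denominator: 0.0136 + 0.1012 = 0.1148
P(Language B | the observation) ≈ 0.882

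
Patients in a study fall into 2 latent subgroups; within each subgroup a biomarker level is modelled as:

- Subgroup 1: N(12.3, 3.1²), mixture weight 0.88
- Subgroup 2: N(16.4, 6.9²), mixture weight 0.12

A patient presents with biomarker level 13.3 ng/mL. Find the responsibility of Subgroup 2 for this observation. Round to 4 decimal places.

P(component k | x) = π_k·f_k(x) / marginal(x), where marginal(x) = Σ_j π_j·f_j(x).
Component likelihoods at x = 13.3 ng/mL:
  p_1 = (1/(3.1·√(2π)))·exp(−(13.3−12.3)²/(2·3.1²)) = 0.128691·exp(-0.05203) = 0.122167
  p_2 = (1/(6.9·√(2π)))·exp(−(13.3−16.4)²/(2·6.9²)) = 0.057818·exp(-0.10092) = 0.0522673
Multiply by the mixture weights:
  π_1·p_1 = 0.88 × 0.122167 = 0.107507
  π_2·p_2 = 0.12 × 0.0522673 = 0.00627208
Sum: 0.107507 + 0.00627208 = 0.113779
P(Subgroup 2 | x) ≈ 0.0551

0.0551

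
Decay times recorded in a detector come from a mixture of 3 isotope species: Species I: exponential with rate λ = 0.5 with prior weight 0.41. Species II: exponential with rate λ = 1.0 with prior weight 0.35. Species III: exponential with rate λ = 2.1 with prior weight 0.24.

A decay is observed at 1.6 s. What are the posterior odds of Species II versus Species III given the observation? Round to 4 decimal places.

4.0364

Posterior odds = (π_i f_i(x)) / (π_j f_j(x)); the normalising sum cancels.
Component likelihoods at x = 1.6 s:
  f_I = 0.5·e^(−0.5·1.6) = 0.5·e^(−0.8000) = 0.224664
  f_II = 1.0·e^(−1.0·1.6) = 1.0·e^(−1.6000) = 0.201897
  f_III = 2.1·e^(−2.1·1.6) = 2.1·e^(−3.3600) = 0.072944
Posterior odds = (π_II·f_II) / (π_III·f_III) = (0.35·0.201897) / (0.24·0.072944) = 0.0706638 / 0.0175066 ≈ 4.0364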